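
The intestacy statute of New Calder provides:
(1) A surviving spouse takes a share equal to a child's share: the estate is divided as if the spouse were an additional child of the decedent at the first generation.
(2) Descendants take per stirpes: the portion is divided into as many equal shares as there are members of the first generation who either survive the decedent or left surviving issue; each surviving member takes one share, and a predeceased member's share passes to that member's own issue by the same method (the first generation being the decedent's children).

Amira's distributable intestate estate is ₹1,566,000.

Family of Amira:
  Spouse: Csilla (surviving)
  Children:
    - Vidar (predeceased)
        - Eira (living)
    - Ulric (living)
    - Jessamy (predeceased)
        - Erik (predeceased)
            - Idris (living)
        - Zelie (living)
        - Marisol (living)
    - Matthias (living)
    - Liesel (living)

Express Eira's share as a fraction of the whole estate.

The spouse counts as an additional share at the children's level, so there are 6 primary shares of ₹261,000. Csilla takes one such share (₹261,000).
The children's combined portion (₹1,305,000) is divided into 5 shares of ₹261,000: Ulric, Matthias, and Liesel each take ₹261,000; Vidar's ₹261,000 share passes to Vidar's issue; Jessamy's ₹261,000 share passes to Jessamy's issue.
Vidar's share (₹261,000) passes entirely to Eira.
Jessamy's share (₹261,000) is divided into 3 shares of ₹87,000: Zelie and Marisol each take ₹87,000; Erik's ₹87,000 share passes to Erik's issue.
Erik's share (₹87,000) passes entirely to Idris.

Eira receives 1/6 of the estate.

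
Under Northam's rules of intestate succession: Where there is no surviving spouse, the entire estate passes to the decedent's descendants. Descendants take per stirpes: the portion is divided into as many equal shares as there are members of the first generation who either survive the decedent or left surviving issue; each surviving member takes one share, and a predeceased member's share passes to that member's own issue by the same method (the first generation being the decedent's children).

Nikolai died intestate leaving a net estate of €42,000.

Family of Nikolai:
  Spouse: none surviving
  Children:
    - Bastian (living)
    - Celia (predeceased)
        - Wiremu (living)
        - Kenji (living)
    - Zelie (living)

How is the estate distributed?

Bastian: €14,000; Wiremu: €7,000; Kenji: €7,000; Zelie: €14,000

The entire €42,000 passes to the descendants.
That amount (€42,000) is divided into 3 shares of €14,000: Bastian and Zelie each take €14,000; Celia's €14,000 share passes to Celia's issue.
Celia's share (€14,000) is divided into 2 shares of €7,000: Wiremu and Kenji each take €7,000.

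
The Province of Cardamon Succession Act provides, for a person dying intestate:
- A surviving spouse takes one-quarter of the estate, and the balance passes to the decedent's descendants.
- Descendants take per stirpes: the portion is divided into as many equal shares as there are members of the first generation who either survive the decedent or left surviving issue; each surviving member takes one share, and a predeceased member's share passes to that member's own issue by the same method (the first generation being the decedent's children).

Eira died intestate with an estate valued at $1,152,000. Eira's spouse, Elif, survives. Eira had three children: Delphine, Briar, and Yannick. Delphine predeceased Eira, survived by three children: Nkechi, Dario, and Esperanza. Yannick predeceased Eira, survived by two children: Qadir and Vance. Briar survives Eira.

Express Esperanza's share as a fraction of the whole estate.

Esperanza receives 1/12 of the estate.

Elif takes one-quarter of $1,152,000 = $288,000. The remaining $864,000 passes to the descendants.
The descendants' portion ($864,000) is divided into 3 shares of $288,000: Briar takes $288,000; Delphine's $288,000 share passes to Delphine's issue; Yannick's $288,000 share passes to Yannick's issue.
Delphine's share ($288,000) is divided into 3 shares of $96,000: Nkechi, Dario, and Esperanza each take $96,000.
Yannick's share ($288,000) is divided into 2 shares of $144,000: Qadir and Vance each take $144,000.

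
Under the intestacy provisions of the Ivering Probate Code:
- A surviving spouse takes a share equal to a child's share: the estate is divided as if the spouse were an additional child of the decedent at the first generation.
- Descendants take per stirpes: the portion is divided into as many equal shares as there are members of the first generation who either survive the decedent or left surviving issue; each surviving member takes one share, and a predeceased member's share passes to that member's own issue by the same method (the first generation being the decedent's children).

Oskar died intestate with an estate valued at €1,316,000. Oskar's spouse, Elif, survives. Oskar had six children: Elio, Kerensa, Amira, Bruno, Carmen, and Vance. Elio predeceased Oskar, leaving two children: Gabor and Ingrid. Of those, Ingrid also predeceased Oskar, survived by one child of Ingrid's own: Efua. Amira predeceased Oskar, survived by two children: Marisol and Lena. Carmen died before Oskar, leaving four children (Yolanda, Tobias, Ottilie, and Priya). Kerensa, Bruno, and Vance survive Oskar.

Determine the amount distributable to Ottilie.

Ottilie receives €47,000.

The spouse counts as an additional share at the children's level, so there are 7 primary shares of €188,000. Elif takes one such share (€188,000).
The children's combined portion (€1,128,000) is divided into 6 shares of €188,000: Kerensa, Bruno, and Vance each take €188,000; Elio's €188,000 share passes to Elio's issue; Amira's €188,000 share passes to Amira's issue; Carmen's €188,000 share passes to Carmen's issue.
Elio's share (€188,000) is divided into 2 shares of €94,000: Gabor takes €94,000; Ingrid's €94,000 share passes to Ingrid's issue.
Ingrid's share (€94,000) passes entirely to Efua.
Amira's share (€188,000) is divided into 2 shares of €94,000: Marisol and Lena each take €94,000.
Carmen's share (€188,000) is divided into 4 shares of €47,000: Yolanda, Tobias, Ottilie, and Priya each take €47,000.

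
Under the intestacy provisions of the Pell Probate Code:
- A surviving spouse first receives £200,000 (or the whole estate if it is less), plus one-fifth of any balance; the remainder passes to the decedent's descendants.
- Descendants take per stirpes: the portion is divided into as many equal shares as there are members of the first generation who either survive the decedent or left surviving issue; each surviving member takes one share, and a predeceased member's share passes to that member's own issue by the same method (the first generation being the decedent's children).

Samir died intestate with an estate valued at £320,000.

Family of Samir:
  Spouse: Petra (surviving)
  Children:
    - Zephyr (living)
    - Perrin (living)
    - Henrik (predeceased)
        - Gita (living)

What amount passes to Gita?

Gita receives £32,000.

Petra first takes £200,000, leaving a balance of £120,000. Petra then takes one-fifth of the balance (£24,000), for a total of £224,000. The remaining £96,000 passes to the descendants.
The descendants' portion (£96,000) is divided into 3 shares of £32,000: Zephyr and Perrin each take £32,000; Henrik's £32,000 share passes to Henrik's issue.
Henrik's share (£32,000) passes entirely to Gita.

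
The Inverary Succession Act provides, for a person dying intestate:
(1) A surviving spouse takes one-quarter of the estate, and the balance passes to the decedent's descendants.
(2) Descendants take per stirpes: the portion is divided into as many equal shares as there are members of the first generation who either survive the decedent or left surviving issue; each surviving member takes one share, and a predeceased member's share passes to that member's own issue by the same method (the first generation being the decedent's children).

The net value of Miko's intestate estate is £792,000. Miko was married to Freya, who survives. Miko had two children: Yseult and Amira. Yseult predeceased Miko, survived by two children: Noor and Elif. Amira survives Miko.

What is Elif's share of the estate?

Freya takes one-quarter of £792,000 = £198,000. The remaining £594,000 passes to the descendants.
The descendants' portion (£594,000) is divided into 2 shares of £297,000: Amira takes £297,000; Yseult's £297,000 share passes to Yseult's issue.
Yseult's share (£297,000) is divided into 2 shares of £148,500: Noor and Elif each take £148,500.

Elif receives £148,500.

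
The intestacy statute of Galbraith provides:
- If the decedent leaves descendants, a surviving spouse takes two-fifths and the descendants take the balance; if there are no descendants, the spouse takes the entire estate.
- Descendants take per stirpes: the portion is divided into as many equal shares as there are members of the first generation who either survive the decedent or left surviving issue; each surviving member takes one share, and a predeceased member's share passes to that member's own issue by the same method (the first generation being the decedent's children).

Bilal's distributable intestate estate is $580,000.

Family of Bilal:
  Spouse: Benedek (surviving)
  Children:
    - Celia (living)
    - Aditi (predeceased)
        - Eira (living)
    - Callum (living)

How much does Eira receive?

Benedek takes two-fifths of $580,000 = $232,000. The remaining $348,000 passes to the descendants.
The descendants' portion ($348,000) is divided into 3 shares of $116,000: Celia and Callum each take $116,000; Aditi's $116,000 share passes to Aditi's issue.
Aditi's share ($116,000) passes entirely to Eira.

Eira receives $116,000.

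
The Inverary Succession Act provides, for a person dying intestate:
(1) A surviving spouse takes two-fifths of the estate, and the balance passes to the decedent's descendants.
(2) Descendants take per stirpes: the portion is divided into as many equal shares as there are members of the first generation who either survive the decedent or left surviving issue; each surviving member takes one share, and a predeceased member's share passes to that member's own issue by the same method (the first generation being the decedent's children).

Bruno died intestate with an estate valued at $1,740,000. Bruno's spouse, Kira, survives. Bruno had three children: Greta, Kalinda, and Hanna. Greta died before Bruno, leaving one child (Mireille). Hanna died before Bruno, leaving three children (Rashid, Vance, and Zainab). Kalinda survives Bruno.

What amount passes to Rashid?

Rashid receives $116,000.

Kira takes two-fifths of $1,740,000 = $696,000. The remaining $1,044,000 passes to the descendants.
The descendants' portion ($1,044,000) is divided into 3 shares of $348,000: Kalinda takes $348,000; Greta's $348,000 share passes to Greta's issue; Hanna's $348,000 share passes to Hanna's issue.
Greta's share ($348,000) passes entirely to Mireille.
Hanna's share ($348,000) is divided into 3 shares of $116,000: Rashid, Vance, and Zainab each take $116,000.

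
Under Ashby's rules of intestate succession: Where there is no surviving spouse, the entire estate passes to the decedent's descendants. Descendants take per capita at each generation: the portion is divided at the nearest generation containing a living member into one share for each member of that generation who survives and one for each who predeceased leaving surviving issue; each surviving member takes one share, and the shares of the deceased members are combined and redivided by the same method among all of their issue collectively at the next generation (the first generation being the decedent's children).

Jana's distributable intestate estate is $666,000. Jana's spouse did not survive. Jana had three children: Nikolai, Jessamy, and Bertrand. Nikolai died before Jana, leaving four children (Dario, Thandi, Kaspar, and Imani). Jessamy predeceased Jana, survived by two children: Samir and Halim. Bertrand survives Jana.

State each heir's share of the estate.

Dario: $74,000; Thandi: $74,000; Kaspar: $74,000; Imani: $74,000; Samir: $74,000; Halim: $74,000; Bertrand: $222,000

The entire $666,000 passes to the descendants.
That amount ($666,000) is divided at the children's generation into 3 shares of $222,000. Bertrand takes $222,000. The 2 shares of the deceased (Nikolai and Jessamy) are combined into a pool of $444,000.
That pool ($444,000) is divided at the grandchildren's generation equally among Dario, Thandi, Kaspar, Imani, Samir, and Halim: $74,000 each.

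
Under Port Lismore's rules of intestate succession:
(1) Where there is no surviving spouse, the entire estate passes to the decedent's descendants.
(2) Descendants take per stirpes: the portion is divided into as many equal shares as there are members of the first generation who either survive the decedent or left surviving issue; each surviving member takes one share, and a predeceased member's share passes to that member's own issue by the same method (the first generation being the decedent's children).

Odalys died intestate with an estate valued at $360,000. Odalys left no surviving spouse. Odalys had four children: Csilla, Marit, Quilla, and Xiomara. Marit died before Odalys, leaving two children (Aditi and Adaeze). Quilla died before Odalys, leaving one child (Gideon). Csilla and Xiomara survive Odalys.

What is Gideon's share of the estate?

Gideon receives $90,000.

The entire $360,000 passes to the descendants.
That amount ($360,000) is divided into 4 shares of $90,000: Csilla and Xiomara each take $90,000; Marit's $90,000 share passes to Marit's issue; Quilla's $90,000 share passes to Quilla's issue.
Marit's share ($90,000) is divided into 2 shares of $45,000: Aditi and Adaeze each take $45,000.
Quilla's share ($90,000) passes entirely to Gideon.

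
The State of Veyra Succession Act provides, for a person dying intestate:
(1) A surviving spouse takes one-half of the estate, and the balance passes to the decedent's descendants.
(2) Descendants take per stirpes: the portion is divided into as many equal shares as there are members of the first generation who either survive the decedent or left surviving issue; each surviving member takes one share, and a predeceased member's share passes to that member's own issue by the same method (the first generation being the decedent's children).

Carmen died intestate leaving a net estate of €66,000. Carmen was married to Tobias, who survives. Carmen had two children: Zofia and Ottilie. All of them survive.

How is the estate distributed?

Tobias: €33,000; Zofia: €16,500; Ottilie: €16,500

Tobias takes one-half of €66,000 = €33,000. The remaining €33,000 passes to the descendants.
The descendants' portion (€33,000) is divided into 2 shares of €16,500: Zofia and Ottilie each take €16,500.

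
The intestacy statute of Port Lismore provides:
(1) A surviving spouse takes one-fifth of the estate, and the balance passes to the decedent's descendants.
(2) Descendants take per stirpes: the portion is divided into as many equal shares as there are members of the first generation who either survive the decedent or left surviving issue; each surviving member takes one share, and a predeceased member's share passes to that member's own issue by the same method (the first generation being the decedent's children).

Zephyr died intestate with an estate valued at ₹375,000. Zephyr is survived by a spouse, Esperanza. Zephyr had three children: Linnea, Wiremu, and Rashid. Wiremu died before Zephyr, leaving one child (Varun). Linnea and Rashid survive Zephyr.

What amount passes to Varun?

Esperanza takes one-fifth of ₹375,000 = ₹75,000. The remaining ₹300,000 passes to the descendants.
The descendants' portion (₹300,000) is divided into 3 shares of ₹100,000: Linnea and Rashid each take ₹100,000; Wiremu's ₹100,000 share passes to Wiremu's issue.
Wiremu's share (₹100,000) passes entirely to Varun.

Varun receives ₹100,000.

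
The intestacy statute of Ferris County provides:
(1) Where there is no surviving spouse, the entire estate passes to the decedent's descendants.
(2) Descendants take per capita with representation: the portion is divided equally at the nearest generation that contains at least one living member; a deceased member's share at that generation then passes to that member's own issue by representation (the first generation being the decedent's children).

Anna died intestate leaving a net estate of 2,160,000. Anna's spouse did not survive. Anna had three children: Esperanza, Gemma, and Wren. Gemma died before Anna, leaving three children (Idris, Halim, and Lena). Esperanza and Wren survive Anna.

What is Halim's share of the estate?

The entire 2,160,000 passes to the descendants.
That amount (2,160,000) is divided into 3 shares of 720,000: Esperanza and Wren each take 720,000; Gemma's 720,000 share passes to Gemma's issue.
Gemma's share (720,000) is divided into 3 shares of 240,000: Idris, Halim, and Lena each take 240,000.

Halim receives 240,000.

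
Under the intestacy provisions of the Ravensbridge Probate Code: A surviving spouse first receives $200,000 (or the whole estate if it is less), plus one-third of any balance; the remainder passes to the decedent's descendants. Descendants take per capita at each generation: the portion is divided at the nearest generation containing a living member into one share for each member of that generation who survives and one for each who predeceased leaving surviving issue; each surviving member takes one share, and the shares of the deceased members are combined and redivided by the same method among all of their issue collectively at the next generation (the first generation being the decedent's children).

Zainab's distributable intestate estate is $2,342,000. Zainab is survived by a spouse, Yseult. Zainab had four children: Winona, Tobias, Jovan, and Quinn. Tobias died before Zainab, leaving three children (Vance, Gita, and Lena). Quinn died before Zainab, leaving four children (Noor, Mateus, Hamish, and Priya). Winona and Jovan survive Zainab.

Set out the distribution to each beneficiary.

Yseult first takes $200,000, leaving a balance of $2,142,000. Yseult then takes one-third of the balance ($714,000), for a total of $914,000. The remaining $1,428,000 passes to the descendants.
The descendants' portion ($1,428,000) is divided at the children's generation into 4 shares of $357,000. Winona and Jovan each take $357,000. The 2 shares of the deceased (Tobias and Quinn) are combined into a pool of $714,000.
That pool ($714,000) is divided at the grandchildren's generation equally among Vance, Gita, Lena, Noor, Mateus, Hamish, and Priya: $102,000 each.

Yseult: $914,000; Winona: $357,000; Vance: $102,000; Gita: $102,000; Lena: $102,000; Jovan: $357,000; Noor: $102,000; Mateus: $102,000; Hamish: $102,000; Priya: $102,000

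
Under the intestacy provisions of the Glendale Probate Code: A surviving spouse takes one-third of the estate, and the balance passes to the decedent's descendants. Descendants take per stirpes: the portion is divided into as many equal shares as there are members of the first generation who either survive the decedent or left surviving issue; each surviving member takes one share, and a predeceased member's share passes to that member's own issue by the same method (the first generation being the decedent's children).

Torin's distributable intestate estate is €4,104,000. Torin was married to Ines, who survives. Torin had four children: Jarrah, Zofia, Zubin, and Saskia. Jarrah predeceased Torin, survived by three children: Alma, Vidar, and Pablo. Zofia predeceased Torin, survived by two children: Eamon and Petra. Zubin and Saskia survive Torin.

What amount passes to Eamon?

Ines takes one-third of €4,104,000 = €1,368,000. The remaining €2,736,000 passes to the descendants.
The descendants' portion (€2,736,000) is divided into 4 shares of €684,000: Zubin and Saskia each take €684,000; Jarrah's €684,000 share passes to Jarrah's issue; Zofia's €684,000 share passes to Zofia's issue.
Jarrah's share (€684,000) is divided into 3 shares of €228,000: Alma, Vidar, and Pablo each take €228,000.
Zofia's share (€684,000) is divided into 2 shares of €342,000: Eamon and Petra each take €342,000.

Eamon receives €342,000.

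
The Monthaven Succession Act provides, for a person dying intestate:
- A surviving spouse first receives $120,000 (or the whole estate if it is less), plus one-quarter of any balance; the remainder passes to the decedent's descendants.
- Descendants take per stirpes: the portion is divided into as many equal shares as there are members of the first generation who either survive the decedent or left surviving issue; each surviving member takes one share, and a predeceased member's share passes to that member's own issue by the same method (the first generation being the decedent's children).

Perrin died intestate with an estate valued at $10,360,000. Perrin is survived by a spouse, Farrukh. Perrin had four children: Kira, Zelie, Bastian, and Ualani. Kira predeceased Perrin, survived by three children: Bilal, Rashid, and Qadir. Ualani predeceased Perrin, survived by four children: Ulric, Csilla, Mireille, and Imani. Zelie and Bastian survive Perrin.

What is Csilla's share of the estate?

Csilla receives $480,000.

Farrukh first takes $120,000, leaving a balance of $10,240,000. Farrukh then takes one-quarter of the balance ($2,560,000), for a total of $2,680,000. The remaining $7,680,000 passes to the descendants.
The descendants' portion ($7,680,000) is divided into 4 shares of $1,920,000: Zelie and Bastian each take $1,920,000; Kira's $1,920,000 share passes to Kira's issue; Ualani's $1,920,000 share passes to Ualani's issue.
Kira's share ($1,920,000) is divided into 3 shares of $640,000: Bilal, Rashid, and Qadir each take $640,000.
Ualani's share ($1,920,000) is divided into 4 shares of $480,000: Ulric, Csilla, Mireille, and Imani each take $480,000.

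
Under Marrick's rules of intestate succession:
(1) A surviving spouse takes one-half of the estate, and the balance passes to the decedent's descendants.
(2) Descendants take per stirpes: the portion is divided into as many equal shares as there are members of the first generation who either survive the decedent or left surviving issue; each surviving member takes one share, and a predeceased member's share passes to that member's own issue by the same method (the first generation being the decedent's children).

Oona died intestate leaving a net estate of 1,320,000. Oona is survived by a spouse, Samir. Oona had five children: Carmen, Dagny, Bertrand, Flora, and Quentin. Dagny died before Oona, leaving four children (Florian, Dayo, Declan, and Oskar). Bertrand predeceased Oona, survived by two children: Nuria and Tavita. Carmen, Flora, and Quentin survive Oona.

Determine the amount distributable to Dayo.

Dayo receives 33,000.

Samir takes one-half of 1,320,000 = 660,000. The remaining 660,000 passes to the descendants.
The descendants' portion (660,000) is divided into 5 shares of 132,000: Carmen, Flora, and Quentin each take 132,000; Dagny's 132,000 share passes to Dagny's issue; Bertrand's 132,000 share passes to Bertrand's issue.
Dagny's share (132,000) is divided into 4 shares of 33,000: Florian, Dayo, Declan, and Oskar each take 33,000.
Bertrand's share (132,000) is divided into 2 shares of 66,000: Nuria and Tavita each take 66,000.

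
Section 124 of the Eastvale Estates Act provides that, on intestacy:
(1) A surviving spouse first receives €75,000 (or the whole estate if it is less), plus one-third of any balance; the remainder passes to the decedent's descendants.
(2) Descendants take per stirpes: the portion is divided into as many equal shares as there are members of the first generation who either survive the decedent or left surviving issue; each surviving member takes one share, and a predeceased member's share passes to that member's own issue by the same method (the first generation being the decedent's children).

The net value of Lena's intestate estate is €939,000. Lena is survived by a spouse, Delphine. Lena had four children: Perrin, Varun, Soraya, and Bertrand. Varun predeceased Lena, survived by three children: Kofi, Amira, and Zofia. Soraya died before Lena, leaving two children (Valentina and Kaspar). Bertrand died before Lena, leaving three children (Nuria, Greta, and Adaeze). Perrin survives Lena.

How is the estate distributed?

Delphine first takes €75,000, leaving a balance of €864,000. Delphine then takes one-third of the balance (€288,000), for a total of €363,000. The remaining €576,000 passes to the descendants.
The descendants' portion (€576,000) is divided into 4 shares of €144,000: Perrin takes €144,000; Varun's €144,000 share passes to Varun's issue; Soraya's €144,000 share passes to Soraya's issue; Bertrand's €144,000 share passes to Bertrand's issue.
Varun's share (€144,000) is divided into 3 shares of €48,000: Kofi, Amira, and Zofia each take €48,000.
Soraya's share (€144,000) is divided into 2 shares of €72,000: Valentina and Kaspar each take €72,000.
Bertrand's share (€144,000) is divided into 3 shares of €48,000: Nuria, Greta, and Adaeze each take €48,000.

Delphine: €363,000; Perrin: €144,000; Kofi: €48,000; Amira: €48,000; Zofia: €48,000; Valentina: €72,000; Kaspar: €72,000; Nuria: €48,000; Greta: €48,000; Adaeze: €48,000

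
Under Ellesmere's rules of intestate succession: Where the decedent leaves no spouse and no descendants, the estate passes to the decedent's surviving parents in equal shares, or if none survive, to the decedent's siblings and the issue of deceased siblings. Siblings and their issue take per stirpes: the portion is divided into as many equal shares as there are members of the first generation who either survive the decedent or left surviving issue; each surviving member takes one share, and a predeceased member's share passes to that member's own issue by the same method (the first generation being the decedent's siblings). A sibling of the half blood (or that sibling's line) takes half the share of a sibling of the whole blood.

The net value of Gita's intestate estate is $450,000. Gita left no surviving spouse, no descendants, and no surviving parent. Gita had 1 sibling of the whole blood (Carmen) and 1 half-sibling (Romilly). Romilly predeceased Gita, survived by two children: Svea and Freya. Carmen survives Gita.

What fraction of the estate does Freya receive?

Freya receives 1/6 of the estate.

The entire $450,000 passes to the siblings and their issue.
Counting each half-blood sibling's line as half a unit, there are 3/2 units in $450,000, so one unit is $300,000. Whole-blood lines (Carmen) take $300,000 each; half-blood lines (Romilly) take $150,000 each.
Romilly's share ($150,000) is divided into 2 shares of $75,000: Svea and Freya each take $75,000.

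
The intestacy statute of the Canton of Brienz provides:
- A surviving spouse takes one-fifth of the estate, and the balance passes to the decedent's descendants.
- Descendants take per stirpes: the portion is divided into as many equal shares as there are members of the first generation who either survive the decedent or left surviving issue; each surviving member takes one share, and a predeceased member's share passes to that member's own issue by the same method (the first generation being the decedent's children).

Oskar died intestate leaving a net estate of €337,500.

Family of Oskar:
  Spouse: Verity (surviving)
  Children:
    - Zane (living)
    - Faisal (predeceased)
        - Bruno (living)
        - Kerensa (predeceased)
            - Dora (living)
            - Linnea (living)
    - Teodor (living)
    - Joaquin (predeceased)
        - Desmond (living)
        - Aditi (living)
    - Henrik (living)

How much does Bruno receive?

Bruno receives €27,000.

Verity takes one-fifth of €337,500 = €67,500. The remaining €270,000 passes to the descendants.
The descendants' portion (€270,000) is divided into 5 shares of €54,000: Zane, Teodor, and Henrik each take €54,000; Faisal's €54,000 share passes to Faisal's issue; Joaquin's €54,000 share passes to Joaquin's issue.
Faisal's share (€54,000) is divided into 2 shares of €27,000: Bruno takes €27,000; Kerensa's €27,000 share passes to Kerensa's issue.
Kerensa's share (€27,000) is divided into 2 shares of €13,500: Dora and Linnea each take €13,500.
Joaquin's share (€54,000) is divided into 2 shares of €27,000: Desmond and Aditi each take €27,000.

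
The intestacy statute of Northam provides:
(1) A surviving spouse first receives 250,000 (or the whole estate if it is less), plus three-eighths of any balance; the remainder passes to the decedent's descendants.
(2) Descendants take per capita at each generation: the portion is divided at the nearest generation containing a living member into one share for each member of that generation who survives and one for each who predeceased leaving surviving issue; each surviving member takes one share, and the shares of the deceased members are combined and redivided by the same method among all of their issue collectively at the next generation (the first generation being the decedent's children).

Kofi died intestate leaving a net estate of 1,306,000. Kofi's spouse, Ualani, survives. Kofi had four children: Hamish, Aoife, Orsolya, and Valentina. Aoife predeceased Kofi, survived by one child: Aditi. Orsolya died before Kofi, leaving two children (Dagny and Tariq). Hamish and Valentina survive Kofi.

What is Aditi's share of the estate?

Ualani first takes 250,000, leaving a balance of 1,056,000. Ualani then takes three-eighths of the balance (396,000), for a total of 646,000. The remaining 660,000 passes to the descendants.
The descendants' portion (660,000) is divided at the children's generation into 4 shares of 165,000. Hamish and Valentina each take 165,000. The 2 shares of the deceased (Aoife and Orsolya) are combined into a pool of 330,000.
That pool (330,000) is divided at the grandchildren's generation equally among Aditi, Dagny, and Tariq: 110,000 each.

Aditi receives 110,000.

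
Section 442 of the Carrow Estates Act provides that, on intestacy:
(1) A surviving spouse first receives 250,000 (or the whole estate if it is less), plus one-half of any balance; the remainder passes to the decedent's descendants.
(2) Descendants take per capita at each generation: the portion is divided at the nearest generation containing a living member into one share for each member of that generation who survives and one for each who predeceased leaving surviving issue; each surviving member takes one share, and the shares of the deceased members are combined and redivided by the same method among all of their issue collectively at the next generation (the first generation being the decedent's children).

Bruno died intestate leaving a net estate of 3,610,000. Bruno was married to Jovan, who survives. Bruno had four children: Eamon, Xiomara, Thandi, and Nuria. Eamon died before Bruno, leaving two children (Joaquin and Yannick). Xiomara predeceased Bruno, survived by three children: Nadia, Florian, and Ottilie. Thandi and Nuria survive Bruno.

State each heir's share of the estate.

Jovan first takes 250,000, leaving a balance of 3,360,000. Jovan then takes one-half of the balance (1,680,000), for a total of 1,930,000. The remaining 1,680,000 passes to the descendants.
The descendants' portion (1,680,000) is divided at the children's generation into 4 shares of 420,000. Thandi and Nuria each take 420,000. The 2 shares of the deceased (Eamon and Xiomara) are combined into a pool of 840,000.
That pool (840,000) is divided at the grandchildren's generation equally among Joaquin, Yannick, Nadia, Florian, and Ottilie: 168,000 each.

Jovan: 1,930,000; Joaquin: 168,000; Yannick: 168,000; Nadia: 168,000; Florian: 168,000; Ottilie: 168,000; Thandi: 420,000; Nuria: 420,000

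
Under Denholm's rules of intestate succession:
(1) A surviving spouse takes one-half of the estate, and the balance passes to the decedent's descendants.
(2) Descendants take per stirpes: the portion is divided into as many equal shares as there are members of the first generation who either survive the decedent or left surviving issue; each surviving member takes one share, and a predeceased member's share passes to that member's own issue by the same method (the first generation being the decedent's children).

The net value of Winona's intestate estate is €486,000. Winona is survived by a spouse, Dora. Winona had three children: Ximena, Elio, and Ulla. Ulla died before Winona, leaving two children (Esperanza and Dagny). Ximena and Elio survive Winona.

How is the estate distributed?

Dora takes one-half of €486,000 = €243,000. The remaining €243,000 passes to the descendants.
The descendants' portion (€243,000) is divided into 3 shares of €81,000: Ximena and Elio each take €81,000; Ulla's €81,000 share passes to Ulla's issue.
Ulla's share (€81,000) is divided into 2 shares of €40,500: Esperanza and Dagny each take €40,500.

Dora: €243,000; Ximena: €81,000; Elio: €81,000; Esperanza: €40,500; Dagny: €40,500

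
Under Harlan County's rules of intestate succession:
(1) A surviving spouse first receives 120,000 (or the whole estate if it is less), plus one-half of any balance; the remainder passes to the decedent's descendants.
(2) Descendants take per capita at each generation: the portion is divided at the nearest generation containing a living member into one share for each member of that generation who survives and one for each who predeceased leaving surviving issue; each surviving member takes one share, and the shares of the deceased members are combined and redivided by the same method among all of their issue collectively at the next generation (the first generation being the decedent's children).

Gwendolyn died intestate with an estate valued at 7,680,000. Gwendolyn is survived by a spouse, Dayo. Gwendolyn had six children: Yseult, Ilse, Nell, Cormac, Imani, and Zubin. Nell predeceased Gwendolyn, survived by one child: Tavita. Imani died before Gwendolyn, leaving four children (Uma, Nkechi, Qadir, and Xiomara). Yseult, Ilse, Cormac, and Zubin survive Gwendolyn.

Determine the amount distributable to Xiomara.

Dayo first takes 120,000, leaving a balance of 7,560,000. Dayo then takes one-half of the balance (3,780,000), for a total of 3,900,000. The remaining 3,780,000 passes to the descendants.
The descendants' portion (3,780,000) is divided at the children's generation into 6 shares of 630,000. Yseult, Ilse, Cormac, and Zubin each take 630,000. The 2 shares of the deceased (Nell and Imani) are combined into a pool of 1,260,000.
That pool (1,260,000) is divided at the grandchildren's generation equally among Tavita, Uma, Nkechi, Qadir, and Xiomara: 252,000 each.

Xiomara receives 252,000.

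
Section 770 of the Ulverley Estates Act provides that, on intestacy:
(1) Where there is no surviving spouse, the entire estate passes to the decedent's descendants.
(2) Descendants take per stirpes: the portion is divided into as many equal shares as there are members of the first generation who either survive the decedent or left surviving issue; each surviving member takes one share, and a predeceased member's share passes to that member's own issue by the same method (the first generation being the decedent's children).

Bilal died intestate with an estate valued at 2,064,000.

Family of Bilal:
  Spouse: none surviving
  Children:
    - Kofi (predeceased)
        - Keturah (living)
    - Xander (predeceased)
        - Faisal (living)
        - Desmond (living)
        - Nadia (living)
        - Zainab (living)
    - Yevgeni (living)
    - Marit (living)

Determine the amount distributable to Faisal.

Faisal receives 129,000.

The entire 2,064,000 passes to the descendants.
That amount (2,064,000) is divided into 4 shares of 516,000: Yevgeni and Marit each take 516,000; Kofi's 516,000 share passes to Kofi's issue; Xander's 516,000 share passes to Xander's issue.
Kofi's share (516,000) passes entirely to Keturah.
Xander's share (516,000) is divided into 4 shares of 129,000: Faisal, Desmond, Nadia, and Zainab each take 129,000.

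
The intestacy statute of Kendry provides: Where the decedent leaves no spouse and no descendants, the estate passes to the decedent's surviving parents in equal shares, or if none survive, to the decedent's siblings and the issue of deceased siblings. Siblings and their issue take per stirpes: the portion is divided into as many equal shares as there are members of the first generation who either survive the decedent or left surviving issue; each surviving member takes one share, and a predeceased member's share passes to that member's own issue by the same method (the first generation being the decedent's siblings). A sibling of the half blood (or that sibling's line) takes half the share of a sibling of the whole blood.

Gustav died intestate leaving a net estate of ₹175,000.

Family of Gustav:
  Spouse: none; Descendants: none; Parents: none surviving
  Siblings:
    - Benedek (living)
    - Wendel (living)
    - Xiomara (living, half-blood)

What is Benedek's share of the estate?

The entire ₹175,000 passes to the siblings and their issue.
Counting each half-blood sibling's line as half a unit, there are 5/2 units in ₹175,000, so one unit is ₹70,000. Whole-blood lines (Benedek and Wendel) take ₹70,000 each; half-blood lines (Xiomara) take ₹35,000 each.

Benedek receives ₹70,000.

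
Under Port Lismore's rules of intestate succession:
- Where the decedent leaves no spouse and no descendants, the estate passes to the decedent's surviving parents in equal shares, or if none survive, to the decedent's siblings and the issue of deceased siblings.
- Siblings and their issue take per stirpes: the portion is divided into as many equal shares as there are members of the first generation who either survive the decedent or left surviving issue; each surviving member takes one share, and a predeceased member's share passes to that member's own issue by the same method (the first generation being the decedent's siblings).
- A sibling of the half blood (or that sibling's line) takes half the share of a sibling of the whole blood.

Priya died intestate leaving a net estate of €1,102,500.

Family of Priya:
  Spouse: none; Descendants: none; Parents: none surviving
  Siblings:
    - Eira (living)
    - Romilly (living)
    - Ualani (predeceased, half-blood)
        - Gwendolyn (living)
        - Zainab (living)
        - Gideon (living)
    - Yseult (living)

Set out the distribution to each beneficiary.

The entire €1,102,500 passes to the siblings and their issue.
Counting each half-blood sibling's line as half a unit, there are 7/2 units in €1,102,500, so one unit is €315,000. Whole-blood lines (Eira, Romilly, and Yseult) take €315,000 each; half-blood lines (Ualani) take €157,500 each.
Ualani's share (€157,500) is divided into 3 shares of €52,500: Gwendolyn, Zainab, and Gideon each take €52,500.

Eira: €315,000; Romilly: €315,000; Gwendolyn: €52,500; Zainab: €52,500; Gideon: €52,500; Yseult: €315,000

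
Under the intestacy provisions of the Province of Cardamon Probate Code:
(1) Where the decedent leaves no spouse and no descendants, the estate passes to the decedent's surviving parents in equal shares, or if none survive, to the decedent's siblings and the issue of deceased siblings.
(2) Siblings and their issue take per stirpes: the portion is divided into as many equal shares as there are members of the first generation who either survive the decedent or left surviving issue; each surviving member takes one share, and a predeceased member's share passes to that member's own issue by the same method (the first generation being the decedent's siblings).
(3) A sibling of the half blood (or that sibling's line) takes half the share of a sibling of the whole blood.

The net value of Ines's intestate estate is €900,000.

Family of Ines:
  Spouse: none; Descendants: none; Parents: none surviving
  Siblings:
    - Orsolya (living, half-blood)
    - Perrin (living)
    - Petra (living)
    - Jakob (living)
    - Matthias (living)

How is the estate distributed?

The entire €900,000 passes to the siblings and their issue.
Counting each half-blood sibling's line as half a unit, there are 9/2 units in €900,000, so one unit is €200,000. Whole-blood lines (Perrin, Petra, Jakob, and Matthias) take €200,000 each; half-blood lines (Orsolya) take €100,000 each.

Orsolya: €100,000; Perrin: €200,000; Petra: €200,000; Jakob: €200,000; Matthias: €200,000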